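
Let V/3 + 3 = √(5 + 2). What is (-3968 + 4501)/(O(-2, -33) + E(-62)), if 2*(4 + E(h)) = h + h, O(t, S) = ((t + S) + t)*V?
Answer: -47437/4986 - 19721*√7/4986 ≈ -19.979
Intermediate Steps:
V = -9 + 3*√7 (V = -9 + 3*√(5 + 2) = -9 + 3*√7 ≈ -1.0627)
O(t, S) = (-9 + 3*√7)*(S + 2*t) (O(t, S) = ((t + S) + t)*(-9 + 3*√7) = ((S + t) + t)*(-9 + 3*√7) = (S + 2*t)*(-9 + 3*√7) = (-9 + 3*√7)*(S + 2*t))
E(h) = -4 + h (E(h) = -4 + (h + h)/2 = -4 + (2*h)/2 = -4 + h)
(-3968 + 4501)/(O(-2, -33) + E(-62)) = (-3968 + 4501)/(-3*(3 - √7)*(-33 + 2*(-2)) + (-4 - 62)) = 533/(-3*(3 - √7)*(-33 - 4) - 66) = 533/(-3*(3 - √7)*(-37) - 66) = 533/((333 - 111*√7) - 66) = 533/(267 - 111*√7)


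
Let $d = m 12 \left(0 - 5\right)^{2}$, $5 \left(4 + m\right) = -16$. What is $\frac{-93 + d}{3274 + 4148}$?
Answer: $- \frac{751}{2474} \approx -0.30356$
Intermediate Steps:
$m = - \frac{36}{5}$ ($m = -4 + \frac{1}{5} \left(-16\right) = -4 - \frac{16}{5} = - \frac{36}{5} \approx -7.2$)
$d = -2160$ ($d = \left(- \frac{36}{5}\right) 12 \left(0 - 5\right)^{2} = - \frac{432 \left(-5\right)^{2}}{5} = \left(- \frac{432}{5}\right) 25 = -2160$)
$\frac{-93 + d}{3274 + 4148} = \frac{-93 - 2160}{3274 + 4148} = - \frac{2253}{7422} = \left(-2253\right) \frac{1}{7422} = - \frac{751}{2474}$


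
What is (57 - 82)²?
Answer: 625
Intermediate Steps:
(57 - 82)² = (-25)² = 625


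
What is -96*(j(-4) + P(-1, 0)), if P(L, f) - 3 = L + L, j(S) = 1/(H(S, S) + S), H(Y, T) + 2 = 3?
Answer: -64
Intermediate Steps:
H(Y, T) = 1 (H(Y, T) = -2 + 3 = 1)
j(S) = 1/(1 + S)
P(L, f) = 3 + 2*L (P(L, f) = 3 + (L + L) = 3 + 2*L)
-96*(j(-4) + P(-1, 0)) = -96*(1/(1 - 4) + (3 + 2*(-1))) = -96*(1/(-3) + (3 - 2)) = -96*(-1/3 + 1) = -96*2/3 = -64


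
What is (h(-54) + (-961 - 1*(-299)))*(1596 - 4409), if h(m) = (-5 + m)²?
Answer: -7929847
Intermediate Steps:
(h(-54) + (-961 - 1*(-299)))*(1596 - 4409) = ((-5 - 54)² + (-961 - 1*(-299)))*(1596 - 4409) = ((-59)² + (-961 + 299))*(-2813) = (3481 - 662)*(-2813) = 2819*(-2813) = -7929847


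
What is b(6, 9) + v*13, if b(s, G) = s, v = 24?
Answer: 318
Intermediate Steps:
b(6, 9) + v*13 = 6 + 24*13 = 6 + 312 = 318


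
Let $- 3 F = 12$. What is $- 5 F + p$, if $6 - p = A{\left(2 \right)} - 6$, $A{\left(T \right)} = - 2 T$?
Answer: $36$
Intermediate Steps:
$F = -4$ ($F = \left(- \frac{1}{3}\right) 12 = -4$)
$p = 16$ ($p = 6 - \left(\left(-2\right) 2 - 6\right) = 6 - \left(-4 - 6\right) = 6 - -10 = 6 + 10 = 16$)
$- 5 F + p = \left(-5\right) \left(-4\right) + 16 = 20 + 16 = 36$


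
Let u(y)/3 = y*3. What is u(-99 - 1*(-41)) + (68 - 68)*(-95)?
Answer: -522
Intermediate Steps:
u(y) = 9*y (u(y) = 3*(y*3) = 3*(3*y) = 9*y)
u(-99 - 1*(-41)) + (68 - 68)*(-95) = 9*(-99 - 1*(-41)) + (68 - 68)*(-95) = 9*(-99 + 41) + 0*(-95) = 9*(-58) + 0 = -522 + 0 = -522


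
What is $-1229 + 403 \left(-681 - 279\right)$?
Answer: $-388109$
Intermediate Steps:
$-1229 + 403 \left(-681 - 279\right) = -1229 + 403 \left(-960\right) = -1229 - 386880 = -388109$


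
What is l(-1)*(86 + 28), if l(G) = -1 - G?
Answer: 0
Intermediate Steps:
l(-1)*(86 + 28) = (-1 - 1*(-1))*(86 + 28) = (-1 + 1)*114 = 0*114 = 0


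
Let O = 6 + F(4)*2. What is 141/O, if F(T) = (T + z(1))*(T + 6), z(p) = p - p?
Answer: 141/86 ≈ 1.6395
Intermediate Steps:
z(p) = 0
F(T) = T*(6 + T) (F(T) = (T + 0)*(T + 6) = T*(6 + T))
O = 86 (O = 6 + (4*(6 + 4))*2 = 6 + (4*10)*2 = 6 + 40*2 = 6 + 80 = 86)
141/O = 141/86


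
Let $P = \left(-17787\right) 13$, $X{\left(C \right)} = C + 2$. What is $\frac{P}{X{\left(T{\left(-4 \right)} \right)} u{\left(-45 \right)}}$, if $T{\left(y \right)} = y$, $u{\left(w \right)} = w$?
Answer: $- \frac{77077}{30} \approx -2569.2$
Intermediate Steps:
$X{\left(C \right)} = 2 + C$
$P = -231231$
$\frac{P}{X{\left(T{\left(-4 \right)} \right)} u{\left(-45 \right)}} = - \frac{231231}{\left(2 - 4\right) \left(-45\right)} = - \frac{231231}{\left(-2\right) \left(-45\right)} = - \frac{231231}{90} = \left(-231231\right) \frac{1}{90} = - \frac{77077}{30}$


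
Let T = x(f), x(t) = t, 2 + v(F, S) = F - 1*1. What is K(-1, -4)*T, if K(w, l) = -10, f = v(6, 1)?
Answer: -30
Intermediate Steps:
v(F, S) = -3 + F (v(F, S) = -2 + (F - 1*1) = -2 + (F - 1) = -2 + (-1 + F) = -3 + F)
f = 3 (f = -3 + 6 = 3)
T = 3
K(-1, -4)*T = -10*3 = -30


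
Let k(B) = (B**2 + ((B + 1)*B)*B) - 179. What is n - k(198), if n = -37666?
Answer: -7878287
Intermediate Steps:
k(B) = -179 + B**2 + B**2*(1 + B) (k(B) = (B**2 + ((1 + B)*B)*B) - 179 = (B**2 + (B*(1 + B))*B) - 179 = (B**2 + B**2*(1 + B)) - 179 = -179 + B**2 + B**2*(1 + B))
n - k(198) = -37666 - (-179 + 198**3 + 2*198**2) = -37666 - (-179 + 7762392 + 2*39204) = -37666 - (-179 + 7762392 + 78408) = -37666 - 1*7840621 = -37666 - 7840621 = -7878287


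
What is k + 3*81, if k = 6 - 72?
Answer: 177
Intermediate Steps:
k = -66
k + 3*81 = -66 + 3*81 = -66 + 243 = 177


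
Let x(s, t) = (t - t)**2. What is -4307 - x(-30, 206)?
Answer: -4307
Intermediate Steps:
x(s, t) = 0 (x(s, t) = 0**2 = 0)
-4307 - x(-30, 206) = -4307 - 1*0 = -4307 + 0 = -4307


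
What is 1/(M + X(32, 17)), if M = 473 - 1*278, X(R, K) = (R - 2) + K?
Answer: 1/242 ≈ 0.0041322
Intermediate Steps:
X(R, K) = -2 + K + R (X(R, K) = (-2 + R) + K = -2 + K + R)
M = 195 (M = 473 - 278 = 195)
1/(M + X(32, 17)) = 1/(195 + (-2 + 17 + 32)) = 1/(195 + 47) = 1/242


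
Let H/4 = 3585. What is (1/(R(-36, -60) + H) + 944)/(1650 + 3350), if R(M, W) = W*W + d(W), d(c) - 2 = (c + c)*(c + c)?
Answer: 30530849/161710000 ≈ 0.18880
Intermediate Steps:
d(c) = 2 + 4*c² (d(c) = 2 + (c + c)*(c + c) = 2 + (2*c)*(2*c) = 2 + 4*c²)
H = 14340 (H = 4*3585 = 14340)
R(M, W) = 2 + 5*W² (R(M, W) = W*W + (2 + 4*W²) = W² + (2 + 4*W²) = 2 + 5*W²)
(1/(R(-36, -60) + H) + 944)/(1650 + 3350) = (1/((2 + 5*(-60)²) + 14340) + 944)/(1650 + 3350) = (1/((2 + 5*3600) + 14340) + 944)/5000 = (1/((2 + 18000) + 14340) + 944)*(1/5000) = (1/(18002 + 14340) + 944)*(1/5000) = (1/32342 + 944)*(1/5000) = (30530849/32342)*(1/5000) = 30530849/161710000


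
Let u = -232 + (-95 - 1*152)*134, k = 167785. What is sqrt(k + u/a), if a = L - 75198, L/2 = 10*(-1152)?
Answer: 4*sqrt(2811192279455)/16373 ≈ 409.62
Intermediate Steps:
L = -23040 (L = 2*(10*(-1152)) = 2*(-11520) = -23040)
u = -33330 (u = -232 + (-95 - 152)*134 = -232 - 247*134 = -232 - 33098 = -33330)
a = -98238 (a = -23040 - 75198 = -98238)
sqrt(k + u/a) = sqrt(167785 - 33330/(-98238)) = sqrt(167785 - 33330*(-1/98238)) = sqrt(167785 + 5555/16373) = sqrt(2747149360/16373) = 4*sqrt(2811192279455)/16373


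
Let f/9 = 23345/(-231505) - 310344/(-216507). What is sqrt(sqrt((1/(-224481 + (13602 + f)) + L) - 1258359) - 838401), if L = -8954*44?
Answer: sqrt(-722651133496118351427188133653124 + 14679405065391*I*sqrt(5696852750265020023398993301087753))/29358810130782 ≈ 0.70193 + 915.64*I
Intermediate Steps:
f = 40075099083/3341496869 (f = 9*(23345/(-231505) - 310344/(-216507)) = 9*(23345*(-1/231505) - 310344*(-1/216507)) = 9*(-4669/46301 + 103448/72169) = 9*(4452788787/3341496869) = 40075099083/3341496869 ≈ 11.993)
L = -393976
sqrt(sqrt((1/(-224481 + (13602 + f)) + L) - 1258359) - 838401) = sqrt(sqrt((1/(-224481 + (13602 + 40075099083/3341496869)) - 393976) - 1258359) - 838401) = sqrt(sqrt((1/(-224481 + 45491115511221/3341496869) - 393976) - 1258359) - 838401) = sqrt(sqrt((1/(-704611443138768/3341496869) - 393976) - 1258359) - 838401) = sqrt(sqrt((-3341496869/704611443138768 - 393976) - 1258359) - 838401) = sqrt(sqrt(-277599997925380758437/704611443138768 - 1258359) - 838401) = sqrt(sqrt(-1164254148902037720149/704611443138768) - 838401) = sqrt(I*sqrt(5696852750265020023398993301087753)/58717620261564 - 838401) = sqrt(-838401 + I*sqrt(5696852750265020023398993301087753)/58717620261564)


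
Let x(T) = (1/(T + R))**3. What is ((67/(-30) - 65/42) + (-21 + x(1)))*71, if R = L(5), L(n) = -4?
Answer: -1665163/945 ≈ -1762.1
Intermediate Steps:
R = -4
x(T) = (-4 + T)**(-3) (x(T) = (1/(T - 4))**3 = (1/(-4 + T))**3 = (-4 + T)**(-3))
((67/(-30) - 65/42) + (-21 + x(1)))*71 = ((67/(-30) - 65/42) + (-21 + (-4 + 1)**(-3)))*71 = ((67*(-1/30) - 65*1/42) + (-21 + (-3)**(-3)))*71 = ((-67/30 - 65/42) + (-21 - 1/27))*71 = (-397/105 - 568/27)*71 = -23453/945*71 = -1665163/945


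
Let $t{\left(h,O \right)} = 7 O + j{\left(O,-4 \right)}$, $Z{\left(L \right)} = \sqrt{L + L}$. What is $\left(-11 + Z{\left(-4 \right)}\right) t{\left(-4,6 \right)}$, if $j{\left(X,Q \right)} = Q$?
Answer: $-418 + 76 i \sqrt{2} \approx -418.0 + 107.48 i$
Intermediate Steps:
$Z{\left(L \right)} = \sqrt{2} \sqrt{L}$ ($Z{\left(L \right)} = \sqrt{2 L} = \sqrt{2} \sqrt{L}$)
$t{\left(h,O \right)} = -4 + 7 O$ ($t{\left(h,O \right)} = 7 O - 4 = -4 + 7 O$)
$\left(-11 + Z{\left(-4 \right)}\right) t{\left(-4,6 \right)} = \left(-11 + \sqrt{2} \sqrt{-4}\right) \left(-4 + 7 \cdot 6\right) = \left(-11 + \sqrt{2} \cdot 2 i\right) \left(-4 + 42\right) = \left(-11 + 2 i \sqrt{2}\right) 38 = -418 + 76 i \sqrt{2}$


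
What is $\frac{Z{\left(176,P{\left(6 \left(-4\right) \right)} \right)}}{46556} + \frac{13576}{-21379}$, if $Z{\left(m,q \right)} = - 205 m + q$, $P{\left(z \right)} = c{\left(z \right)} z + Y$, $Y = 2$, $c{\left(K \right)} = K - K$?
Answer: $- \frac{701677909}{497660362} \approx -1.41$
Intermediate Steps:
$c{\left(K \right)} = 0$
$P{\left(z \right)} = 2$ ($P{\left(z \right)} = 0 z + 2 = 0 + 2 = 2$)
$Z{\left(m,q \right)} = q - 205 m$
$\frac{Z{\left(176,P{\left(6 \left(-4\right) \right)} \right)}}{46556} + \frac{13576}{-21379} = \frac{2 - 36080}{46556} + \frac{13576}{-21379} = \left(2 - 36080\right) \frac{1}{46556} + 13576 \left(- \frac{1}{21379}\right) = \left(-36078\right) \frac{1}{46556} - \frac{13576}{21379} = - \frac{18039}{23278} - \frac{13576}{21379} = - \frac{701677909}{497660362}$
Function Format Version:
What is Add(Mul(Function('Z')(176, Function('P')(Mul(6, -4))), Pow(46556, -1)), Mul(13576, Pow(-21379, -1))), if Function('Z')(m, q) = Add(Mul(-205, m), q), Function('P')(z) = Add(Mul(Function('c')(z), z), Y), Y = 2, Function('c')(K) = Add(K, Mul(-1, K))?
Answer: Rational(-701677909, 497660362) ≈ -1.4100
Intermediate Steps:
Function('c')(K) = 0
Function('P')(z) = 2 (Function('P')(z) = Add(Mul(0, z), 2) = Add(0, 2) = 2)
Function('Z')(m, q) = Add(q, Mul(-205, m))
Add(Mul(Function('Z')(176, Function('P')(Mul(6, -4))), Pow(46556, -1)), Mul(13576, Pow(-21379, -1))) = Add(Mul(Add(2, Mul(-205, 176)), Pow(46556, -1)), Mul(13576, Pow(-21379, -1))) = Add(Mul(Add(2, -36080), Rational(1, 46556)), Mul(13576, Rational(-1, 21379))) = Add(Mul(-36078, Rational(1, 46556)), Rational(-13576, 21379)) = Add(Rational(-18039, 23278), Rational(-13576, 21379)) = Rational(-701677909, 497660362)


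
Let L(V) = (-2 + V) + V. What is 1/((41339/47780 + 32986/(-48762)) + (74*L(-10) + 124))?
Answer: -1164924180/1751826116101 ≈ -0.00066498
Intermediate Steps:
L(V) = -2 + 2*V
1/((41339/47780 + 32986/(-48762)) + (74*L(-10) + 124)) = 1/((41339/47780 + 32986/(-48762)) + (74*(-2 + 2*(-10)) + 124)) = 1/((41339*(1/47780) + 32986*(-1/48762)) + (74*(-2 - 20) + 124)) = 1/((41339/47780 - 16493/24381) + (74*(-22) + 124)) = 1/(219850619/1164924180 + (-1628 + 124)) = 1/(219850619/1164924180 - 1504) = 1/(-1751826116101/1164924180) = -1164924180/1751826116101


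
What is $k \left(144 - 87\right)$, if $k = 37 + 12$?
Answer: $2793$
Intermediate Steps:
$k = 49$
$k \left(144 - 87\right) = 49 \left(144 - 87\right) = 49 \cdot 57 = 2793$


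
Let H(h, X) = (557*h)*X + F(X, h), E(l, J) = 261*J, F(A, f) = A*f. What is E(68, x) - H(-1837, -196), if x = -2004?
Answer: -201432060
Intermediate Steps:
H(h, X) = 558*X*h (H(h, X) = (557*h)*X + X*h = 557*X*h + X*h = 558*X*h)
E(68, x) - H(-1837, -196) = 261*(-2004) - 558*(-196)*(-1837) = -523044 - 1*200909016 = -523044 - 200909016 = -201432060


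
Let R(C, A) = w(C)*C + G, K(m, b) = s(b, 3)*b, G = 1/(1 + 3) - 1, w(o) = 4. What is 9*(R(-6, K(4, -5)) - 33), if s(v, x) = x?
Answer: -2079/4 ≈ -519.75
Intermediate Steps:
G = -3/4 (G = 1/4 - 1 = -3/4 ≈ -0.75000)
K(m, b) = 3*b
R(C, A) = -3/4 + 4*C (R(C, A) = 4*C - 3/4 = -3/4 + 4*C)
9*(R(-6, K(4, -5)) - 33) = 9*((-3/4 + 4*(-6)) - 33) = 9*((-3/4 - 24) - 33) = 9*(-99/4 - 33) = 9*(-231/4) = -2079/4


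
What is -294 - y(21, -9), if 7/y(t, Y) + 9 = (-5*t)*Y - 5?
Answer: -39103/133 ≈ -294.01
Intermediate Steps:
y(t, Y) = 7/(-14 - 5*Y*t) (y(t, Y) = 7/(-9 + ((-5*t)*Y - 5)) = 7/(-9 + (-5*Y*t - 5)) = 7/(-9 + (-5 - 5*Y*t)) = 7/(-14 - 5*Y*t))
-294 - y(21, -9) = -294 - (-7)/(14 + 5*(-9)*21) = -294 - (-7)/(14 - 945) = -294 - (-7)/(-931) = -294 - (-7)*(-1)/931 = -294 - 1*1/133 = -294 - 1/133 = -39103/133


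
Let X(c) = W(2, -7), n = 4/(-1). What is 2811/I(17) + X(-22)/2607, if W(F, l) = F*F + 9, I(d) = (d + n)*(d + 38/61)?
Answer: 447206572/36432825 ≈ 12.275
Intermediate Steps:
n = -4 (n = 4*(-1) = -4)
I(d) = (-4 + d)*(38/61 + d) (I(d) = (d - 4)*(d + 38/61) = (-4 + d)*(d + 38*(1/61)) = (-4 + d)*(d + 38/61) = (-4 + d)*(38/61 + d))
W(F, l) = 9 + F² (W(F, l) = F² + 9 = 9 + F²)
X(c) = 13 (X(c) = 9 + 2² = 9 + 4 = 13)
2811/I(17) + X(-22)/2607 = 2811/(-152/61 + 17² - 206/61*17) + 13/2607 = 2811/(-152/61 + 289 - 3502/61) + 13*(1/2607) = 2811/(13975/61) + 13/2607 = 2811*(61/13975) + 13/2607 = 171471/13975 + 13/2607 = 447206572/36432825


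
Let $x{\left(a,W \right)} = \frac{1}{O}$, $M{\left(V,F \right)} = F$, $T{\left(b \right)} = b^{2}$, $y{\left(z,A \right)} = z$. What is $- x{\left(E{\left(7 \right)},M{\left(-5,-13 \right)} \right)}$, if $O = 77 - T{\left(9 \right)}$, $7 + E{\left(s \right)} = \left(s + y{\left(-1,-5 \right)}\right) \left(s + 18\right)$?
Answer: $\frac{1}{4} \approx 0.25$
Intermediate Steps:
$E{\left(s \right)} = -7 + \left(-1 + s\right) \left(18 + s\right)$ ($E{\left(s \right)} = -7 + \left(s - 1\right) \left(s + 18\right) = -7 + \left(-1 + s\right) \left(18 + s\right)$)
$O = -4$ ($O = 77 - 9^{2} = 77 - 81 = -4$)
$x{\left(a,W \right)} = - \frac{1}{4}$ ($x{\left(a,W \right)} = \frac{1}{-4} = - \frac{1}{4}$)
$- x{\left(E{\left(7 \right)},M{\left(-5,-13 \right)} \right)} = \left(-1\right) \left(- \frac{1}{4}\right) = \frac{1}{4}$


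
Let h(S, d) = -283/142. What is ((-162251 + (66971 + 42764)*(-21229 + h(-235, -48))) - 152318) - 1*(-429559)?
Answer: -330812859155/142 ≈ -2.3297e+9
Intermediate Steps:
h(S, d) = -283/142 (h(S, d) = -283*1/142 = -283/142)
((-162251 + (66971 + 42764)*(-21229 + h(-235, -48))) - 152318) - 1*(-429559) = ((-162251 + (66971 + 42764)*(-21229 - 283/142)) - 152318) - 1*(-429559) = ((-162251 + 109735*(-3014801/142)) - 152318) + 429559 = ((-162251 - 330829187735/142) - 152318) + 429559 = (-330852227377/142 - 152318) + 429559 = -330873856533/142 + 429559 = -330812859155/142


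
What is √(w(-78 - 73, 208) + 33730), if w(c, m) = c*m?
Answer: 3*√258 ≈ 48.187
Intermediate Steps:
√(w(-78 - 73, 208) + 33730) = √((-78 - 73)*208 + 33730) = √(-151*208 + 33730) = √(-31408 + 33730) = √2322 = 3*√258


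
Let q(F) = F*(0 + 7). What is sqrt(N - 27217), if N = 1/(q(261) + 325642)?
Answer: 2*I*sqrt(729660185223267)/327469 ≈ 164.98*I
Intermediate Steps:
q(F) = 7*F (q(F) = F*7 = 7*F)
N = 1/327469 (N = 1/(7*261 + 325642) = 1/(1827 + 325642) = 1/327469 ≈ 3.0537e-6)
sqrt(N - 27217) = sqrt(1/327469 - 27217) = sqrt(-8912723772/327469) = 2*I*sqrt(729660185223267)/327469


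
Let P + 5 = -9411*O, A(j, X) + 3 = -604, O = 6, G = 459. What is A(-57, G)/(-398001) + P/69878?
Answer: -22433098525/27811513878 ≈ -0.80661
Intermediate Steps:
A(j, X) = -607 (A(j, X) = -3 - 604 = -607)
P = -56471 (P = -5 - 9411*6 = -5 - 56466 = -56471)
A(-57, G)/(-398001) + P/69878 = -607/(-398001) - 56471/69878 = -607*(-1/398001) - 56471*1/69878 = 607/398001 - 56471/69878 = -22433098525/27811513878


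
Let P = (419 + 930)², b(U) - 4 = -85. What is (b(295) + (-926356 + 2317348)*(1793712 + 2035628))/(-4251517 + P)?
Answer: -253646728819/115796 ≈ -2.1905e+6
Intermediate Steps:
b(U) = -81 (b(U) = 4 - 85 = -81)
P = 1819801 (P = 1349² = 1819801)
(b(295) + (-926356 + 2317348)*(1793712 + 2035628))/(-4251517 + P) = (-81 + (-926356 + 2317348)*(1793712 + 2035628))/(-4251517 + 1819801) = (-81 + 1390992*3829340)/(-2431716) = (-81 + 5326581305280)*(-1/2431716) = 5326581305199*(-1/2431716) = -253646728819/115796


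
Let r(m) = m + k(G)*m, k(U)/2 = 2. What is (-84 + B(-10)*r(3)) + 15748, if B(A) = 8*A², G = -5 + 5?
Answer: 27664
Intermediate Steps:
G = 0
k(U) = 4 (k(U) = 2*2 = 4)
r(m) = 5*m (r(m) = m + 4*m = 5*m)
(-84 + B(-10)*r(3)) + 15748 = (-84 + (8*(-10)²)*(5*3)) + 15748 = (-84 + (8*100)*15) + 15748 = (-84 + 800*15) + 15748 = (-84 + 12000) + 15748 = 11916 + 15748 = 27664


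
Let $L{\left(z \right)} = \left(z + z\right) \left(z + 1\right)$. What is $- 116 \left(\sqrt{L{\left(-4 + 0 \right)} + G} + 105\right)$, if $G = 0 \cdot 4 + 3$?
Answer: $-12180 - 348 \sqrt{3} \approx -12783.0$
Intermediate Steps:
$L{\left(z \right)} = 2 z \left(1 + z\right)$
$G = 3$ ($G = 0 + 3 = 3$)
$- 116 \left(\sqrt{L{\left(-4 + 0 \right)} + G} + 105\right) = - 116 \left(\sqrt{2 \left(-4 + 0\right) \left(1 + \left(-4 + 0\right)\right) + 3} + 105\right) = - 116 \left(\sqrt{2 \left(-4\right) \left(1 - 4\right) + 3} + 105\right) = - 116 \left(\sqrt{2 \left(-4\right) \left(-3\right) + 3} + 105\right) = - 116 \left(\sqrt{24 + 3} + 105\right) = - 116 \left(\sqrt{27} + 105\right) = - 116 \left(3 \sqrt{3} + 105\right) = - 116 \left(105 + 3 \sqrt{3}\right) = -12180 - 348 \sqrt{3}$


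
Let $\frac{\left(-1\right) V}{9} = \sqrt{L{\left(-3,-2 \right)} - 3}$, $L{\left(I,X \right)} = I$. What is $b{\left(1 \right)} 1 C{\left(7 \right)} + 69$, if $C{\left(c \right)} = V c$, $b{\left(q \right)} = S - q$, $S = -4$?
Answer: $69 + 315 i \sqrt{6} \approx 69.0 + 771.59 i$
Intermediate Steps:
$b{\left(q \right)} = -4 - q$
$V = - 9 i \sqrt{6}$ ($V = - 9 \sqrt{-3 - 3} = - 9 \sqrt{-6} = - 9 i \sqrt{6} \approx - 22.045 i$)
$C{\left(c \right)} = - 9 i c \sqrt{6}$ ($C{\left(c \right)} = - 9 i \sqrt{6} c = - 9 i c \sqrt{6}$)
$b{\left(1 \right)} 1 C{\left(7 \right)} + 69 = \left(-4 - 1\right) 1 \left(\left(-9\right) i 7 \sqrt{6}\right) + 69 = \left(-4 - 1\right) 1 \left(- 63 i \sqrt{6}\right) + 69 = \left(-5\right) 1 \left(- 63 i \sqrt{6}\right) + 69 = - 5 \left(- 63 i \sqrt{6}\right) + 69 = 315 i \sqrt{6} + 69 = 69 + 315 i \sqrt{6}$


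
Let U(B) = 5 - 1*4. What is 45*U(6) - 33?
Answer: 12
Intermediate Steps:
U(B) = 1 (U(B) = 5 - 4 = 1)
45*U(6) - 33 = 45*1 - 33 = 45 - 33 = 12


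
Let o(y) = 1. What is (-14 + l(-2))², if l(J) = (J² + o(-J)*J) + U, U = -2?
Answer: 196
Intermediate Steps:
l(J) = -2 + J + J² (l(J) = (J² + 1*J) - 2 = (J² + J) - 2 = (J + J²) - 2 = -2 + J + J²)
(-14 + l(-2))² = (-14 + (-2 - 2 + (-2)²))² = (-14 + (-2 - 2 + 4))² = (-14 + 0)² = (-14)² = 196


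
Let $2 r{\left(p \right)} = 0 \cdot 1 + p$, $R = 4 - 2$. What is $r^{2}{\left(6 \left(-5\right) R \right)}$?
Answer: $900$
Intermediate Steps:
$R = 2$ ($R = 4 - 2 = 2$)
$r{\left(p \right)} = \frac{p}{2}$ ($r{\left(p \right)} = \frac{0 \cdot 1 + p}{2} = \frac{0 + p}{2} = \frac{p}{2}$)
$r^{2}{\left(6 \left(-5\right) R \right)} = \left(\frac{6 \left(-5\right) 2}{2}\right)^{2} = \left(\frac{\left(-30\right) 2}{2}\right)^{2} = \left(\frac{1}{2} \left(-60\right)\right)^{2} = \left(-30\right)^{2} = 900$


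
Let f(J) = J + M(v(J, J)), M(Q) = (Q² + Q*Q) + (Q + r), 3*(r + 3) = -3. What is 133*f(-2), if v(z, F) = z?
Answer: 0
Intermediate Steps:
r = -4 (r = -3 + (⅓)*(-3) = -3 - 1 = -4)
M(Q) = -4 + Q + 2*Q² (M(Q) = (Q² + Q*Q) + (Q - 4) = (Q² + Q²) + (-4 + Q) = 2*Q² + (-4 + Q) = -4 + Q + 2*Q²)
f(J) = -4 + 2*J + 2*J² (f(J) = J + (-4 + J + 2*J²) = -4 + 2*J + 2*J²)
133*f(-2) = 133*(-4 + 2*(-2) + 2*(-2)²) = 133*(-4 - 4 + 2*4) = 133*(-4 - 4 + 8) = 133*0 = 0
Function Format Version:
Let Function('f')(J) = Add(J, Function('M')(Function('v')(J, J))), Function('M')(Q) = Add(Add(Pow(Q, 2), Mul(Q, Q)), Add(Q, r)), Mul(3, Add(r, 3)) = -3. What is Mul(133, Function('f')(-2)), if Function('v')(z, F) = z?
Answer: 0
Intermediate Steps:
r = -4 (r = Add(-3, Mul(Rational(1, 3), -3)) = Add(-3, -1) = -4)
Function('M')(Q) = Add(-4, Q, Mul(2, Pow(Q, 2))) (Function('M')(Q) = Add(Add(Pow(Q, 2), Mul(Q, Q)), Add(Q, -4)) = Add(Add(Pow(Q, 2), Pow(Q, 2)), Add(-4, Q)) = Add(Mul(2, Pow(Q, 2)), Add(-4, Q)) = Add(-4, Q, Mul(2, Pow(Q, 2))))
Function('f')(J) = Add(-4, Mul(2, J), Mul(2, Pow(J, 2))) (Function('f')(J) = Add(J, Add(-4, J, Mul(2, Pow(J, 2)))) = Add(-4, Mul(2, J), Mul(2, Pow(J, 2))))
Mul(133, Function('f')(-2)) = Mul(133, Add(-4, Mul(2, -2), Mul(2, Pow(-2, 2)))) = Mul(133, Add(-4, -4, Mul(2, 4))) = Mul(133, Add(-4, -4, 8)) = Mul(133, 0) = 0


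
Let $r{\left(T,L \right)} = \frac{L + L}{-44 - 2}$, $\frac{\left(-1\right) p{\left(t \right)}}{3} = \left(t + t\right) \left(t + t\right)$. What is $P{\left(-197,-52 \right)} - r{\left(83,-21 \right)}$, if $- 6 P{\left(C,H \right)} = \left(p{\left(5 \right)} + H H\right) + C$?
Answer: $- \frac{50887}{138} \approx -368.75$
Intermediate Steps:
$p{\left(t \right)} = - 12 t^{2}$ ($p{\left(t \right)} = - 3 \left(t + t\right) \left(t + t\right) = - 3 \cdot 2 t 2 t = - 3 \cdot 4 t^{2} = - 12 t^{2}$)
$P{\left(C,H \right)} = 50 - \frac{C}{6} - \frac{H^{2}}{6}$ ($P{\left(C,H \right)} = - \frac{\left(- 12 \cdot 5^{2} + H H\right) + C}{6} = - \frac{\left(\left(-12\right) 25 + H^{2}\right) + C}{6} = - \frac{\left(-300 + H^{2}\right) + C}{6} = - \frac{-300 + C + H^{2}}{6} = 50 - \frac{C}{6} - \frac{H^{2}}{6}$)
$r{\left(T,L \right)} = - \frac{L}{23}$ ($r{\left(T,L \right)} = \frac{2 L}{-46} = 2 L \left(- \frac{1}{46}\right) = - \frac{L}{23}$)
$P{\left(-197,-52 \right)} - r{\left(83,-21 \right)} = \left(50 - - \frac{197}{6} - \frac{\left(-52\right)^{2}}{6}\right) - \left(- \frac{1}{23}\right) \left(-21\right) = \left(50 + \frac{197}{6} - \frac{1352}{3}\right) - \frac{21}{23} = - \frac{2207}{6} - \frac{21}{23} = - \frac{50887}{138}$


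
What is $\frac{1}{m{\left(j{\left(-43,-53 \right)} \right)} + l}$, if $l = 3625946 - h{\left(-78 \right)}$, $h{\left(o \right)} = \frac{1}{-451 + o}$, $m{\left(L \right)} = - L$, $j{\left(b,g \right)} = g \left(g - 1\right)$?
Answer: $\frac{529}{1916611437} \approx 2.7601 \cdot 10^{-7}$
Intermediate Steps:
$j{\left(b,g \right)} = g \left(-1 + g\right)$
$l = \frac{1918125435}{529}$ ($l = 3625946 - \frac{1}{-451 - 78} = 3625946 - \frac{1}{-529} = 3625946 - - \frac{1}{529} = 3625946 + \frac{1}{529} = \frac{1918125435}{529} \approx 3.6259 \cdot 10^{6}$)
$\frac{1}{m{\left(j{\left(-43,-53 \right)} \right)} + l} = \frac{1}{- \left(-53\right) \left(-1 - 53\right) + \frac{1918125435}{529}} = \frac{1}{- \left(-53\right) \left(-54\right) + \frac{1918125435}{529}} = \frac{1}{\left(-1\right) 2862 + \frac{1918125435}{529}} = \frac{1}{-2862 + \frac{1918125435}{529}} = \frac{1}{\frac{1916611437}{529}} = \frac{529}{1916611437}$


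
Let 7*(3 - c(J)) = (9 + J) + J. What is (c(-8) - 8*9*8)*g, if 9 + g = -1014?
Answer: 585156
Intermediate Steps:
g = -1023 (g = -9 - 1014 = -1023)
c(J) = 12/7 - 2*J/7 (c(J) = 3 - ((9 + J) + J)/7 = 3 - (9 + 2*J)/7 = 3 + (-9/7 - 2*J/7) = 12/7 - 2*J/7)
(c(-8) - 8*9*8)*g = ((12/7 - 2/7*(-8)) - 8*9*8)*(-1023) = ((12/7 + 16/7) - 72*8)*(-1023) = (4 - 576)*(-1023) = -572*(-1023) = 585156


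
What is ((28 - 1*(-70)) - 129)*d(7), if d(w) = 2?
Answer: -62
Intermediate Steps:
((28 - 1*(-70)) - 129)*d(7) = ((28 - 1*(-70)) - 129)*2 = ((28 + 70) - 129)*2 = (98 - 129)*2 = -31*2 = -62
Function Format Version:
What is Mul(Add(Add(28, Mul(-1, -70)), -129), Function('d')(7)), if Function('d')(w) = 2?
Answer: -62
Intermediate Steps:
Mul(Add(Add(28, Mul(-1, -70)), -129), Function('d')(7)) = Mul(Add(Add(28, Mul(-1, -70)), -129), 2) = Mul(Add(Add(28, 70), -129), 2) = Mul(Add(98, -129), 2) = Mul(-31, 2) = -62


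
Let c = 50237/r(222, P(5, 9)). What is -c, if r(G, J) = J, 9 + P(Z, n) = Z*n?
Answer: -50237/36 ≈ -1395.5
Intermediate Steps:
P(Z, n) = -9 + Z*n
c = 50237/36 (c = 50237/(-9 + 5*9) = 50237/(-9 + 45) = 50237/36 ≈ 1395.5)
-c = -1*50237/36 = -50237/36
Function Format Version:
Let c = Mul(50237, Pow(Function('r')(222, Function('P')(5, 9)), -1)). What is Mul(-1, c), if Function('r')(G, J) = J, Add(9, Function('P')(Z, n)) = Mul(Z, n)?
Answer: Rational(-50237, 36) ≈ -1395.5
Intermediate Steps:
Function('P')(Z, n) = Add(-9, Mul(Z, n))
c = Rational(50237, 36) (c = Mul(50237, Pow(Add(-9, Mul(5, 9)), -1)) = Mul(50237, Pow(Add(-9, 45), -1)) = Mul(50237, Pow(36, -1)) = Mul(50237, Rational(1, 36)) = Rational(50237, 36) ≈ 1395.5)
Mul(-1, c) = Mul(-1, Rational(50237, 36)) = Rational(-50237, 36)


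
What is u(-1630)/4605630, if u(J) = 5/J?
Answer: -1/1501435380 ≈ -6.6603e-10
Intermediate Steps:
u(-1630)/4605630 = (5/(-1630))/4605630 = (5*(-1/1630))*(1/4605630) = -1/326*1/4605630 = -1/1501435380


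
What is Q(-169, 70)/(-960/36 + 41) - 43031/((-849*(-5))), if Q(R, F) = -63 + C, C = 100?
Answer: -1379138/182535 ≈ -7.5555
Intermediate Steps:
Q(R, F) = 37 (Q(R, F) = -63 + 100 = 37)
Q(-169, 70)/(-960/36 + 41) - 43031/((-849*(-5))) = 37/(-960/36 + 41) - 43031/((-849*(-5))) = 37/(-960/36 + 41) - 43031/4245 = 37/(-32*5/6 + 41) - 43031*1/4245 = 37/(-80/3 + 41) - 43031/4245 = 37/(43/3) - 43031/4245 = 37*(3/43) - 43031/4245 = 111/43 - 43031/4245 = -1379138/182535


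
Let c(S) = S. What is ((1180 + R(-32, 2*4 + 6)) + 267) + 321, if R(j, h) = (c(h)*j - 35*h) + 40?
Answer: 870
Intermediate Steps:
R(j, h) = 40 - 35*h + h*j (R(j, h) = (h*j - 35*h) + 40 = (-35*h + h*j) + 40 = 40 - 35*h + h*j)
((1180 + R(-32, 2*4 + 6)) + 267) + 321 = ((1180 + (40 - 35*(2*4 + 6) + (2*4 + 6)*(-32))) + 267) + 321 = ((1180 + (40 - 35*(8 + 6) + (8 + 6)*(-32))) + 267) + 321 = ((1180 + (40 - 35*14 + 14*(-32))) + 267) + 321 = ((1180 + (40 - 490 - 448)) + 267) + 321 = ((1180 - 898) + 267) + 321 = (282 + 267) + 321 = 549 + 321 = 870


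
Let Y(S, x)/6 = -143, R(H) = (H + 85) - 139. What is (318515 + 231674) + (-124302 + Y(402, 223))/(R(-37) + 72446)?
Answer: 7961759987/14471 ≈ 5.5019e+5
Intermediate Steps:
R(H) = -54 + H (R(H) = (85 + H) - 139 = -54 + H)
Y(S, x) = -858 (Y(S, x) = 6*(-143) = -858)
(318515 + 231674) + (-124302 + Y(402, 223))/(R(-37) + 72446) = (318515 + 231674) + (-124302 - 858)/((-54 - 37) + 72446) = 550189 - 125160/(-91 + 72446) = 550189 - 125160/72355 = 550189 - 125160*1/72355 = 550189 - 25032/14471 = 7961759987/14471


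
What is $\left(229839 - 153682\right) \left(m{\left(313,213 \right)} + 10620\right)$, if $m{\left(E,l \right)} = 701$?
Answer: $862173397$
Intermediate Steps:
$\left(229839 - 153682\right) \left(m{\left(313,213 \right)} + 10620\right) = \left(229839 - 153682\right) \left(701 + 10620\right) = 76157 \cdot 11321 = 862173397$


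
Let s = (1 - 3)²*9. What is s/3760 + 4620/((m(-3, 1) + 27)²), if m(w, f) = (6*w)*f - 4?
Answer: 173721/940 ≈ 184.81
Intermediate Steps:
m(w, f) = -4 + 6*f*w (m(w, f) = 6*f*w - 4 = -4 + 6*f*w)
s = 36 (s = (-2)²*9 = 4*9 = 36)
s/3760 + 4620/((m(-3, 1) + 27)²) = 36/3760 + 4620/(((-4 + 6*1*(-3)) + 27)²) = 36*(1/3760) + 4620/(((-4 - 18) + 27)²) = 9/940 + 4620/((-22 + 27)²) = 9/940 + 4620/(5²) = 9/940 + 4620/25 = 9/940 + 4620*(1/25) = 9/940 + 924/5 = 173721/940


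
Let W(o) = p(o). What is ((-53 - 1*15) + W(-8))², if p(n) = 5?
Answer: 3969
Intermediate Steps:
W(o) = 5
((-53 - 1*15) + W(-8))² = ((-53 - 1*15) + 5)² = ((-53 - 15) + 5)² = (-68 + 5)² = (-63)² = 3969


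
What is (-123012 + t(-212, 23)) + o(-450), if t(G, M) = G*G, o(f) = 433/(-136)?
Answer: -10617681/136 ≈ -78071.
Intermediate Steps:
o(f) = -433/136 (o(f) = 433*(-1/136) = -433/136)
t(G, M) = G**2
(-123012 + t(-212, 23)) + o(-450) = (-123012 + (-212)**2) - 433/136 = (-123012 + 44944) - 433/136 = -78068 - 433/136 = -10617681/136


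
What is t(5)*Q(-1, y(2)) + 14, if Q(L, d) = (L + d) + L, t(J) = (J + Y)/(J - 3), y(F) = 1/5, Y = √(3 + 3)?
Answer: 19/2 - 9*√6/10 ≈ 7.2955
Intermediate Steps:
Y = √6 ≈ 2.4495
y(F) = ⅕
t(J) = (J + √6)/(-3 + J) (t(J) = (J + √6)/(J - 3) = (J + √6)/(-3 + J))
Q(L, d) = d + 2*L
t(5)*Q(-1, y(2)) + 14 = ((5 + √6)/(-3 + 5))*(⅕ + 2*(-1)) + 14 = ((5 + √6)/2)*(⅕ - 2) + 14 = ((5 + √6)/2)*(-9/5) + 14 = (5/2 + √6/2)*(-9/5) + 14 = (-9/2 - 9*√6/10) + 14 = 19/2 - 9*√6/10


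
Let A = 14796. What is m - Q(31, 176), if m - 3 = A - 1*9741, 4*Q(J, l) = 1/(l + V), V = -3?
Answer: 3500135/692 ≈ 5058.0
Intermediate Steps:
Q(J, l) = 1/(4*(-3 + l)) (Q(J, l) = 1/(4*(l - 3)) = 1/(4*(-3 + l)))
m = 5058 (m = 3 + (14796 - 1*9741) = 3 + (14796 - 9741) = 3 + 5055 = 5058)
m - Q(31, 176) = 5058 - 1/(4*(-3 + 176)) = 5058 - 1/(4*173) = 5058 - 1*1/692 = 5058 - 1/692 = 3500135/692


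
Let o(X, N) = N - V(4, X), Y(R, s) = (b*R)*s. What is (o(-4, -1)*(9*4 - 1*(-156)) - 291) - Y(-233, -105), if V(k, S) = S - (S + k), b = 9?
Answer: -219900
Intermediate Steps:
V(k, S) = -k (V(k, S) = S + (-S - k) = -k)
Y(R, s) = 9*R*s (Y(R, s) = (9*R)*s = 9*R*s)
o(X, N) = 4 + N (o(X, N) = N - (-1)*4 = N - 1*(-4) = N + 4 = 4 + N)
(o(-4, -1)*(9*4 - 1*(-156)) - 291) - Y(-233, -105) = ((4 - 1)*(9*4 - 1*(-156)) - 291) - 9*(-233)*(-105) = (3*(36 + 156) - 291) - 1*220185 = (3*192 - 291) - 220185 = (576 - 291) - 220185 = 285 - 220185 = -219900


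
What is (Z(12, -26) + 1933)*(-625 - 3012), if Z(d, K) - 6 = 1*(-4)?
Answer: -7037595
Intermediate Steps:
Z(d, K) = 2 (Z(d, K) = 6 + 1*(-4) = 6 - 4 = 2)
(Z(12, -26) + 1933)*(-625 - 3012) = (2 + 1933)*(-625 - 3012) = 1935*(-3637) = -7037595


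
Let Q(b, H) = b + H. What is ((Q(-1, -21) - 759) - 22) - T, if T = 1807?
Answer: -2610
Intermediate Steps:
Q(b, H) = H + b
((Q(-1, -21) - 759) - 22) - T = (((-21 - 1) - 759) - 22) - 1*1807 = ((-22 - 759) - 22) - 1807 = (-781 - 22) - 1807 = -803 - 1807 = -2610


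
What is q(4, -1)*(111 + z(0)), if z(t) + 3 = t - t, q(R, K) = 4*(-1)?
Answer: -432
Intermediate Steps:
q(R, K) = -4
z(t) = -3 (z(t) = -3 + (t - t) = -3 + 0 = -3)
q(4, -1)*(111 + z(0)) = -4*(111 - 3) = -4*108 = -432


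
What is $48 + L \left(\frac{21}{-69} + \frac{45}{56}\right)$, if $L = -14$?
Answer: $\frac{3773}{92} \approx 41.011$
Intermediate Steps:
$48 + L \left(\frac{21}{-69} + \frac{45}{56}\right) = 48 - 14 \left(\frac{21}{-69} + \frac{45}{56}\right) = 48 - 14 \left(21 \left(- \frac{1}{69}\right) + 45 \cdot \frac{1}{56}\right) = 48 - 14 \left(- \frac{7}{23} + \frac{45}{56}\right) = 48 - \frac{643}{92} = \frac{3773}{92}$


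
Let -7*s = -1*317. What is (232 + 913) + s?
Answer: 8332/7 ≈ 1190.3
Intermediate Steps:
s = 317/7 (s = -(-1)*317/7 = -⅐*(-317) = 317/7 ≈ 45.286)
(232 + 913) + s = (232 + 913) + 317/7 = 1145 + 317/7 = 8332/7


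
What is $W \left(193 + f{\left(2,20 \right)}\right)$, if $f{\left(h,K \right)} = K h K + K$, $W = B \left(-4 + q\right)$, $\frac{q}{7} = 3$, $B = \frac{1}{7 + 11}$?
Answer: $\frac{17221}{18} \approx 956.72$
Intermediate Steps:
$B = \frac{1}{18} \approx 0.055556$
$q = 21$ ($q = 7 \cdot 3 = 21$)
$W = \frac{17}{18}$ ($W = \frac{-4 + 21}{18} = \frac{1}{18} \cdot 17 = \frac{17}{18} \approx 0.94444$)
$f{\left(h,K \right)} = K + h K^{2}$ ($f{\left(h,K \right)} = h K^{2} + K = K + h K^{2}$)
$W \left(193 + f{\left(2,20 \right)}\right) = \frac{17 \left(193 + 20 \left(1 + 20 \cdot 2\right)\right)}{18} = \frac{17 \left(193 + 20 \left(1 + 40\right)\right)}{18} = \frac{17 \left(193 + 20 \cdot 41\right)}{18} = \frac{17 \left(193 + 820\right)}{18} = \frac{17}{18} \cdot 1013 = \frac{17221}{18}$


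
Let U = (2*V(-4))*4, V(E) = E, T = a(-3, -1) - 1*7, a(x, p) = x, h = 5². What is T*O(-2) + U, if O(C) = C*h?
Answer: 468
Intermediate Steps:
h = 25
O(C) = 25*C (O(C) = C*25 = 25*C)
T = -10 (T = -3 - 1*7 = -3 - 7 = -10)
U = -32 (U = (2*(-4))*4 = -8*4 = -32)
T*O(-2) + U = -250*(-2) - 32 = -10*(-50) - 32 = 500 - 32 = 468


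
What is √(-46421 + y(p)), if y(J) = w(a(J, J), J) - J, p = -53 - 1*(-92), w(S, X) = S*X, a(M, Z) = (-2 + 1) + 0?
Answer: I*√46499 ≈ 215.64*I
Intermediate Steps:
a(M, Z) = -1 (a(M, Z) = -1 + 0 = -1)
p = 39 (p = -53 + 92 = 39)
y(J) = -2*J (y(J) = -J - J = -2*J)
√(-46421 + y(p)) = √(-46421 - 2*39) = √(-46421 - 78) = √(-46499) = I*√46499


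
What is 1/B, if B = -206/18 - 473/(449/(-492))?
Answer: 4041/2048197 ≈ 0.0019730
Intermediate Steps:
B = 2048197/4041 (B = -206*1/18 - 473/(449*(-1/492)) = -103/9 - 473/(-449/492) = -103/9 - 473*(-492/449) = -103/9 + 232716/449 = 2048197/4041 ≈ 506.85)
1/B = 1/(2048197/4041) = 4041/2048197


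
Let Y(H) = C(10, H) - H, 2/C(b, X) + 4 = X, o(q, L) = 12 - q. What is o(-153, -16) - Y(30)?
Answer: 2534/13 ≈ 194.92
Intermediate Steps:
C(b, X) = 2/(-4 + X)
Y(H) = -H + 2/(-4 + H) (Y(H) = 2/(-4 + H) - H = -H + 2/(-4 + H))
o(-153, -16) - Y(30) = (12 - 1*(-153)) - (2 - 1*30*(-4 + 30))/(-4 + 30) = (12 + 153) - (2 - 1*30*26)/26 = 165 - (2 - 780)/26 = 165 - (-778)/26 = 165 - 1*(-389/13) = 165 + 389/13 = 2534/13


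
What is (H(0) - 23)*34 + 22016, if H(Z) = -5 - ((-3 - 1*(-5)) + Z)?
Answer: 20996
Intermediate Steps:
H(Z) = -7 - Z (H(Z) = -5 - ((-3 + 5) + Z) = -5 - (2 + Z) = -5 + (-2 - Z) = -7 - Z)
(H(0) - 23)*34 + 22016 = ((-7 - 1*0) - 23)*34 + 22016 = ((-7 + 0) - 23)*34 + 22016 = (-7 - 23)*34 + 22016 = -30*34 + 22016 = -1020 + 22016 = 20996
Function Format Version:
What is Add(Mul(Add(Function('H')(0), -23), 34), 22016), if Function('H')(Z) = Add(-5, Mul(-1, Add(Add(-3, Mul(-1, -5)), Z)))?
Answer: 20996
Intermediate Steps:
Function('H')(Z) = Add(-7, Mul(-1, Z)) (Function('H')(Z) = Add(-5, Mul(-1, Add(Add(-3, 5), Z))) = Add(-5, Mul(-1, Add(2, Z))) = Add(-5, Add(-2, Mul(-1, Z))) = Add(-7, Mul(-1, Z)))
Add(Mul(Add(Function('H')(0), -23), 34), 22016) = Add(Mul(Add(Add(-7, Mul(-1, 0)), -23), 34), 22016) = Add(Mul(Add(Add(-7, 0), -23), 34), 22016) = Add(Mul(Add(-7, -23), 34), 22016) = Add(Mul(-30, 34), 22016) = Add(-1020, 22016) = 20996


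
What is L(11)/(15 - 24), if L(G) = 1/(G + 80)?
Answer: -1/819 ≈ -0.0012210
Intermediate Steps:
L(G) = 1/(80 + G)
L(11)/(15 - 24) = 1/((80 + 11)*(15 - 24)) = 1/(91*(-9)) = (1/91)*(-⅑) = -1/819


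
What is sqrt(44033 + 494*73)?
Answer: sqrt(80095) ≈ 283.01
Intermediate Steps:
sqrt(44033 + 494*73) = sqrt(44033 + 36062) = sqrt(80095)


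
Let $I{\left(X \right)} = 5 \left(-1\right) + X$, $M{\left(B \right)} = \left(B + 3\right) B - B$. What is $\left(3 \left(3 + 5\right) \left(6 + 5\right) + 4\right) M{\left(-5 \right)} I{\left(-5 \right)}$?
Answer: $-40200$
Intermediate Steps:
$M{\left(B \right)} = - B + B \left(3 + B\right)$ ($M{\left(B \right)} = \left(3 + B\right) B - B = B \left(3 + B\right) - B = - B + B \left(3 + B\right)$)
$I{\left(X \right)} = -5 + X$
$\left(3 \left(3 + 5\right) \left(6 + 5\right) + 4\right) M{\left(-5 \right)} I{\left(-5 \right)} = \left(3 \left(3 + 5\right) \left(6 + 5\right) + 4\right) \left(- 5 \left(2 - 5\right)\right) \left(-5 - 5\right) = \left(3 \cdot 8 \cdot 11 + 4\right) \left(\left(-5\right) \left(-3\right)\right) \left(-10\right) = \left(3 \cdot 88 + 4\right) 15 \left(-10\right) = \left(264 + 4\right) 15 \left(-10\right) = 268 \cdot 15 \left(-10\right) = 4020 \left(-10\right) = -40200$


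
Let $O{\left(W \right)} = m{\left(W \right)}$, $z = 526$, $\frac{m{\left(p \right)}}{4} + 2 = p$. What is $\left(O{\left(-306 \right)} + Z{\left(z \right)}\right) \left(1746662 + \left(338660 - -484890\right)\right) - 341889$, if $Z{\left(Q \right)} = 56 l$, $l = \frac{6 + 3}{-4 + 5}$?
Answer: $-1871456225$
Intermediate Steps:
$m{\left(p \right)} = -8 + 4 p$
$O{\left(W \right)} = -8 + 4 W$
$l = 9$ ($l = \frac{9}{1} = 9 \cdot 1 = 9$)
$Z{\left(Q \right)} = 504$ ($Z{\left(Q \right)} = 56 \cdot 9 = 504$)
$\left(O{\left(-306 \right)} + Z{\left(z \right)}\right) \left(1746662 + \left(338660 - -484890\right)\right) - 341889 = \left(\left(-8 + 4 \left(-306\right)\right) + 504\right) \left(1746662 + \left(338660 - -484890\right)\right) - 341889 = \left(\left(-8 - 1224\right) + 504\right) \left(1746662 + \left(338660 + 484890\right)\right) - 341889 = \left(-1232 + 504\right) \left(1746662 + 823550\right) - 341889 = \left(-728\right) 2570212 - 341889 = -1871114336 - 341889 = -1871456225$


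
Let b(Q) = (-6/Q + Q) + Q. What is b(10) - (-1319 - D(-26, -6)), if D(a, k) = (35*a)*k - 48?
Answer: 33752/5 ≈ 6750.4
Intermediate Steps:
D(a, k) = -48 + 35*a*k (D(a, k) = 35*a*k - 48 = -48 + 35*a*k)
b(Q) = -6/Q + 2*Q (b(Q) = (Q - 6/Q) + Q = -6/Q + 2*Q)
b(10) - (-1319 - D(-26, -6)) = (-6/10 + 2*10) - (-1319 - (-48 + 35*(-26)*(-6))) = (-6*⅒ + 20) - (-1319 - (-48 + 5460)) = (-⅗ + 20) - (-1319 - 1*5412) = 97/5 - (-1319 - 5412) = 97/5 - 1*(-6731) = 97/5 + 6731 = 33752/5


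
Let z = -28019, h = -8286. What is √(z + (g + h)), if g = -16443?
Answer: 2*I*√13187 ≈ 229.67*I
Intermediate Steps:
√(z + (g + h)) = √(-28019 + (-16443 - 8286)) = √(-28019 - 24729) = √(-52748) = 2*I*√13187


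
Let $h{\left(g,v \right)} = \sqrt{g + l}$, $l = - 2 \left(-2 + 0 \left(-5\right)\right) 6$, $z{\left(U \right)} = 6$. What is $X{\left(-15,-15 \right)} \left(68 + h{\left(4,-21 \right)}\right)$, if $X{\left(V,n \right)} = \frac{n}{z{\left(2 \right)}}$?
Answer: $-170 - 5 \sqrt{7} \approx -183.23$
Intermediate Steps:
$X{\left(V,n \right)} = \frac{n}{6}$
$l = 24$ ($l = - 2 \left(-2 + 0\right) 6 = \left(-2\right) \left(-2\right) 6 = 4 \cdot 6 = 24$)
$h{\left(g,v \right)} = \sqrt{24 + g}$ ($h{\left(g,v \right)} = \sqrt{g + 24} = \sqrt{24 + g}$)
$X{\left(-15,-15 \right)} \left(68 + h{\left(4,-21 \right)}\right) = \frac{1}{6} \left(-15\right) \left(68 + \sqrt{24 + 4}\right) = - \frac{5 \left(68 + \sqrt{28}\right)}{2} = - \frac{5 \left(68 + 2 \sqrt{7}\right)}{2} = -170 - 5 \sqrt{7}$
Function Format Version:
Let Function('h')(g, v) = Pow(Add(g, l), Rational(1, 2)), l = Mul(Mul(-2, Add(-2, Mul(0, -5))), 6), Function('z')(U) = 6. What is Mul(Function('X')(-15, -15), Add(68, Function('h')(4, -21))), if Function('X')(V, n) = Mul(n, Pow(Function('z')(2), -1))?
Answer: Add(-170, Mul(-5, Pow(7, Rational(1, 2)))) ≈ -183.23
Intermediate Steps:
Function('X')(V, n) = Mul(Rational(1, 6), n) (Function('X')(V, n) = Mul(n, Pow(6, -1)) = Mul(n, Rational(1, 6)) = Mul(Rational(1, 6), n))
l = 24 (l = Mul(Mul(-2, Add(-2, 0)), 6) = Mul(Mul(-2, -2), 6) = Mul(4, 6) = 24)
Function('h')(g, v) = Pow(Add(24, g), Rational(1, 2)) (Function('h')(g, v) = Pow(Add(g, 24), Rational(1, 2)) = Pow(Add(24, g), Rational(1, 2)))
Mul(Function('X')(-15, -15), Add(68, Function('h')(4, -21))) = Mul(Mul(Rational(1, 6), -15), Add(68, Pow(Add(24, 4), Rational(1, 2)))) = Mul(Rational(-5, 2), Add(68, Pow(28, Rational(1, 2)))) = Mul(Rational(-5, 2), Add(68, Mul(2, Pow(7, Rational(1, 2))))) = Add(-170, Mul(-5, Pow(7, Rational(1, 2))))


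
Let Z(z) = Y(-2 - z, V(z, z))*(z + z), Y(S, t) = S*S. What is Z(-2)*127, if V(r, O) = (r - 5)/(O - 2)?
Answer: 0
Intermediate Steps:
V(r, O) = (-5 + r)/(-2 + O)
Y(S, t) = S²
Z(z) = 2*z*(-2 - z)² (Z(z) = (-2 - z)²*(z + z) = (-2 - z)²*(2*z) = 2*z*(-2 - z)²)
Z(-2)*127 = (2*(-2)*(2 - 2)²)*127 = (2*(-2)*0²)*127 = (2*(-2)*0)*127 = 0*127 = 0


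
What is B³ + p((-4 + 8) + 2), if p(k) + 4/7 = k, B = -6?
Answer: -1474/7 ≈ -210.57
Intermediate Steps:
p(k) = -4/7 + k
B³ + p((-4 + 8) + 2) = (-6)³ + (-4/7 + ((-4 + 8) + 2)) = -216 + (-4/7 + (4 + 2)) = -216 + (-4/7 + 6) = -216 + 38/7 = -1474/7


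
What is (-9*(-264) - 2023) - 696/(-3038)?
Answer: 536555/1519 ≈ 353.23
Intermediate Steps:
(-9*(-264) - 2023) - 696/(-3038) = (2376 - 2023) - 696*(-1/3038) = 353 + 348/1519 = 536555/1519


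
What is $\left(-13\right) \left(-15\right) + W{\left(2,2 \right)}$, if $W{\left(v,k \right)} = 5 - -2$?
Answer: $202$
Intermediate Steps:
$W{\left(v,k \right)} = 7$ ($W{\left(v,k \right)} = 5 + 2 = 7$)
$\left(-13\right) \left(-15\right) + W{\left(2,2 \right)} = \left(-13\right) \left(-15\right) + 7 = 195 + 7 = 202$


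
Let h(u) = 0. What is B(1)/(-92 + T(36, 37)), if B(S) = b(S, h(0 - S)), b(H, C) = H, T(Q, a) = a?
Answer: -1/55 ≈ -0.018182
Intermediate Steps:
B(S) = S
B(1)/(-92 + T(36, 37)) = 1/(-92 + 37) = 1/(-55) = 1*(-1/55) = -1/55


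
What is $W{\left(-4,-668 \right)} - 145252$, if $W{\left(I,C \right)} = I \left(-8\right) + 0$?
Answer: $-145220$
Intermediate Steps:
$W{\left(I,C \right)} = - 8 I$ ($W{\left(I,C \right)} = - 8 I + 0 = - 8 I$)
$W{\left(-4,-668 \right)} - 145252 = \left(-8\right) \left(-4\right) - 145252 = 32 - 145252 = -145220$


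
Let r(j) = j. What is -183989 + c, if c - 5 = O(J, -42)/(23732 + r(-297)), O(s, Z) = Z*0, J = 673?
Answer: -183984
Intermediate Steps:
O(s, Z) = 0
c = 5 (c = 5 + 0/(23732 - 297) = 5 + 0/23435 = 5 + 0*(1/23435) = 5 + 0 = 5)
-183989 + c = -183989 + 5 = -183984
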